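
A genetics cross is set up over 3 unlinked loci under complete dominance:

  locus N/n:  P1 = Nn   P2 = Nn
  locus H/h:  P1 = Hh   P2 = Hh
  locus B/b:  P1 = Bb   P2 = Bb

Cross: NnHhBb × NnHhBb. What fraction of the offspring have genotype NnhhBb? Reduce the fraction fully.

P(NnhhBb) = 1/16

NnHhBb gametes: NHB×1, NHb×1, NhB×1, Nhb×1, nHB×1, nHb×1, nhB×1, nhb×1
NnHhBb gametes: NHB×1, NHb×1, NhB×1, Nhb×1, nHB×1, nHb×1, nhB×1, nhb×1
NnHhBb×NnHhBb grid (8·8=64): NNHHBB=1 NNHHBb=2 NNHHbb=1 NNHhBB=2 NNHhBb=4 NNHhbb=2 NNhhBB=1 NNhhBb=2 NNhhbb=1 NnHHBB=2 NnHHBb=4 NnHHbb=2 NnHhBB=4 NnHhBb=8 NnHhbb=4 NnhhBB=2 NnhhBb=4 Nnhhbb=2 nnHHBB=1 nnHHBb=2 nnHHbb=1 nnHhBB=2 nnHhBb=4 nnHhbb=2 nnhhBB=1 nnhhBb=2 nnhhbb=1
NnhhBb hits 4/64; gcd=4; 4÷4/64÷4 = 1/16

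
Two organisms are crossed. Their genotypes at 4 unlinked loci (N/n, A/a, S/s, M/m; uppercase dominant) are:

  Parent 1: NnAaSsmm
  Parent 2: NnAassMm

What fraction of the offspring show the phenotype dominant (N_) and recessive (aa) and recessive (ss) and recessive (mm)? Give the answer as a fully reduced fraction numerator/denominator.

P(N_ aa ss mm) = 3/64

NnAaSsmm gametes: NASm×2, NAsm×2, NaSm×2, Nasm×2, nASm×2, nAsm×2, naSm×2, nasm×2
NnAassMm gametes: NAsM×2, NAsm×2, NasM×2, Nasm×2, nAsM×2, nAsm×2, nasM×2, nasm×2
NnAaSsmm×NnAassMm grid (16·16=256): NNAASsMm=4 NNAASsmm=4 NNAAssMm=4 NNAAssmm=4 NNAaSsMm=8 NNAaSsmm=8 NNAassMm=8 NNAassmm=8 NNaaSsMm=4 NNaaSsmm=4 NNaassMm=4 NNaassmm=4 NnAASsMm=8 NnAASsmm=8 NnAAssMm=8 NnAAssmm=8 NnAaSsMm=16 NnAaSsmm=16 NnAassMm=16 NnAassmm=16 NnaaSsMm=8 NnaaSsmm=8 NnaassMm=8 Nnaassmm=8 nnAASsMm=4 nnAASsmm=4 nnAAssMm=4 nnAAssmm=4 nnAaSsMm=8 nnAaSsmm=8 nnAassMm=8 nnAassmm=8 nnaaSsMm=4 nnaaSsmm=4 nnaassMm=4 nnaassmm=4
N_ aa ss mm hits 12/256; gcd=4; 12÷4/256÷4 = 3/64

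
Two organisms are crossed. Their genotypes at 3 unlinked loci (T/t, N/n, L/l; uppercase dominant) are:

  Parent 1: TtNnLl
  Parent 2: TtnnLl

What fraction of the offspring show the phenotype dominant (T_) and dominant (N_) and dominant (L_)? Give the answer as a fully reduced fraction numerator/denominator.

TtNnLl gametes: TNL×1, TNl×1, TnL×1, Tnl×1, tNL×1, tNl×1, tnL×1, tnl×1
TtnnLl gametes: TnL×2, Tnl×2, tnL×2, tnl×2
TtNnLl×TtnnLl grid (8·8=64): TTNnLL=2 TTNnLl=4 TTNnll=2 TTnnLL=2 TTnnLl=4 TTnnll=2 TtNnLL=4 TtNnLl=8 TtNnll=4 TtnnLL=4 TtnnLl=8 Ttnnll=4 ttNnLL=2 ttNnLl=4 ttNnll=2 ttnnLL=2 ttnnLl=4 ttnnll=2
T_ N_ L_ hits 18/64; gcd=2; 18÷2/64÷2 = 9/32

P(T_ N_ L_) = 9/32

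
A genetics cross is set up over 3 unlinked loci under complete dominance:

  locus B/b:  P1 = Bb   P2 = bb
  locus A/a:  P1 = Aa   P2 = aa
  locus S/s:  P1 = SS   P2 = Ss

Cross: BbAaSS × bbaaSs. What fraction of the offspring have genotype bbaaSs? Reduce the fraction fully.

P(bbaaSs) = 1/8

BbAaSS gametes: BAS×2, BaS×2, bAS×2, baS×2
bbaaSs gametes: baS×4, bas×4
BbAaSS×bbaaSs grid (8·8=64): BbAaSS=8 BbAaSs=8 BbaaSS=8 BbaaSs=8 bbAaSS=8 bbAaSs=8 bbaaSS=8 bbaaSs=8
bbaaSs hits 8/64; gcd=8; 8÷8/64÷8 = 1/8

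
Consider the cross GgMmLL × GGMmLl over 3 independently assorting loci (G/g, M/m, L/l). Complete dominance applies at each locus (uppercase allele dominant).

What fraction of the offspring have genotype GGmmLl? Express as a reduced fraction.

P(GGmmLl) = 1/16

GgMmLL gametes: GML×2, GmL×2, gML×2, gmL×2
GGMmLl gametes: GML×2, GMl×2, GmL×2, Gml×2
GgMmLL×GGMmLl grid (8·8=64): GGMMLL=4 GGMMLl=4 GGMmLL=8 GGMmLl=8 GGmmLL=4 GGmmLl=4 GgMMLL=4 GgMMLl=4 GgMmLL=8 GgMmLl=8 GgmmLL=4 GgmmLl=4
GGmmLl hits 4/64; gcd=4; 4÷4/64÷4 = 1/16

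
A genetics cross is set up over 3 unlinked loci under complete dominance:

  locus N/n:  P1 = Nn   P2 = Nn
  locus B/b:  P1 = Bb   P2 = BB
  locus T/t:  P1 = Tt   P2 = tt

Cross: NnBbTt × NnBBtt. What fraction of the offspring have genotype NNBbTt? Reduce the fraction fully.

NnBbTt gametes: NBT×1, NBt×1, NbT×1, Nbt×1, nBT×1, nBt×1, nbT×1, nbt×1
NnBBtt gametes: NBt×4, nBt×4
NnBbTt×NnBBtt grid (8·8=64): NNBBTt=4 NNBBtt=4 NNBbTt=4 NNBbtt=4 NnBBTt=8 NnBBtt=8 NnBbTt=8 NnBbtt=8 nnBBTt=4 nnBBtt=4 nnBbTt=4 nnBbtt=4
NNBbTt hits 4/64; gcd=4; 4÷4/64÷4 = 1/16

P(NNBbTt) = 1/16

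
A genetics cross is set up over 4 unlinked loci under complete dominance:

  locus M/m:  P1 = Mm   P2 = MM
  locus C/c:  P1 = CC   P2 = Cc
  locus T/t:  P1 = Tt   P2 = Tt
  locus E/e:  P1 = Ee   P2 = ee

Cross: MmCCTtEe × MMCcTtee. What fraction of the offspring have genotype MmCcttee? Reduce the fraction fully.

P(MmCcttee) = 1/32

MmCCTtEe gametes: MCTE×2, MCTe×2, MCtE×2, MCte×2, mCTE×2, mCTe×2, mCtE×2, mCte×2
MMCcTtee gametes: MCTe×4, MCte×4, McTe×4, Mcte×4
MmCCTtEe×MMCcTtee grid (16·16=256): MMCCTTEe=8 MMCCTTee=8 MMCCTtEe=16 MMCCTtee=16 MMCCttEe=8 MMCCttee=8 MMCcTTEe=8 MMCcTTee=8 MMCcTtEe=16 MMCcTtee=16 MMCcttEe=8 MMCcttee=8 MmCCTTEe=8 MmCCTTee=8 MmCCTtEe=16 MmCCTtee=16 MmCCttEe=8 MmCCttee=8 MmCcTTEe=8 MmCcTTee=8 MmCcTtEe=16 MmCcTtee=16 MmCcttEe=8 MmCcttee=8
MmCcttee hits 8/256; gcd=8; 8÷8/256÷8 = 1/32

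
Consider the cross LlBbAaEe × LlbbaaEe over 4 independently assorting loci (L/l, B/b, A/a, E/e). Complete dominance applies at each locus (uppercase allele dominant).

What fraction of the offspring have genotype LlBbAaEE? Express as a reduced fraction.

P(LlBbAaEE) = 1/32

LlBbAaEe gametes: LBAE×1, LBAe×1, LBaE×1, LBae×1, LbAE×1, LbAe×1, LbaE×1, Lbae×1, lBAE×1, lBAe×1, lBaE×1, lBae×1, lbAE×1, lbAe×1, lbaE×1, lbae×1
LlbbaaEe gametes: LbaE×4, Lbae×4, lbaE×4, lbae×4
LlBbAaEe×LlbbaaEe grid (16·16=256): LLBbAaEE=4 LLBbAaEe=8 LLBbAaee=4 LLBbaaEE=4 LLBbaaEe=8 LLBbaaee=4 LLbbAaEE=4 LLbbAaEe=8 LLbbAaee=4 LLbbaaEE=4 LLbbaaEe=8 LLbbaaee=4 LlBbAaEE=8 LlBbAaEe=16 LlBbAaee=8 LlBbaaEE=8 LlBbaaEe=16 LlBbaaee=8 LlbbAaEE=8 LlbbAaEe=16 LlbbAaee=8 LlbbaaEE=8 LlbbaaEe=16 Llbbaaee=8 llBbAaEE=4 llBbAaEe=8 llBbAaee=4 llBbaaEE=4 llBbaaEe=8 llBbaaee=4 llbbAaEE=4 llbbAaEe=8 llbbAaee=4 llbbaaEE=4 llbbaaEe=8 llbbaaee=4
LlBbAaEE hits 8/256; gcd=8; 8÷8/256÷8 = 1/32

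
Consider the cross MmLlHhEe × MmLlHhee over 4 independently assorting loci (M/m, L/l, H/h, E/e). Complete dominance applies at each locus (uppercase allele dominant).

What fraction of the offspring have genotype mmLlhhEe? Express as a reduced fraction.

MmLlHhEe gametes: MLHE×1, MLHe×1, MLhE×1, MLhe×1, MlHE×1, MlHe×1, MlhE×1, Mlhe×1, mLHE×1, mLHe×1, mLhE×1, mLhe×1, mlHE×1, mlHe×1, mlhE×1, mlhe×1
MmLlHhee gametes: MLHe×2, MLhe×2, MlHe×2, Mlhe×2, mLHe×2, mLhe×2, mlHe×2, mlhe×2
MmLlHhEe×MmLlHhee grid (16·16=256): MMLLHHEe=2 MMLLHHee=2 MMLLHhEe=4 MMLLHhee=4 MMLLhhEe=2 MMLLhhee=2 MMLlHHEe=4 MMLlHHee=4 MMLlHhEe=8 MMLlHhee=8 MMLlhhEe=4 MMLlhhee=4 MMllHHEe=2 MMllHHee=2 MMllHhEe=4 MMllHhee=4 MMllhhEe=2 MMllhhee=2 MmLLHHEe=4 MmLLHHee=4 MmLLHhEe=8 MmLLHhee=8 MmLLhhEe=4 MmLLhhee=4 MmLlHHEe=8 MmLlHHee=8 MmLlHhEe=16 MmLlHhee=16 MmLlhhEe=8 MmLlhhee=8 MmllHHEe=4 MmllHHee=4 MmllHhEe=8 MmllHhee=8 MmllhhEe=4 Mmllhhee=4 mmLLHHEe=2 mmLLHHee=2 mmLLHhEe=4 mmLLHhee=4 mmLLhhEe=2 mmLLhhee=2 mmLlHHEe=4 mmLlHHee=4 mmLlHhEe=8 mmLlHhee=8 mmLlhhEe=4 mmLlhhee=4 mmllHHEe=2 mmllHHee=2 mmllHhEe=4 mmllHhee=4 mmllhhEe=2 mmllhhee=2
mmLlhhEe hits 4/256; gcd=4; 4÷4/256÷4 = 1/64

P(mmLlhhEe) = 1/64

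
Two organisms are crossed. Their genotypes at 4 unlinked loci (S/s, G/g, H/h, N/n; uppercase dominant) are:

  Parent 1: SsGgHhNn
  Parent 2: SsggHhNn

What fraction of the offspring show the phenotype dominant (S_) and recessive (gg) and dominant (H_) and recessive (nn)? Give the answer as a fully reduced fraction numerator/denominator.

SsGgHhNn gametes: SGHN×1, SGHn×1, SGhN×1, SGhn×1, SgHN×1, SgHn×1, SghN×1, Sghn×1, sGHN×1, sGHn×1, sGhN×1, sGhn×1, sgHN×1, sgHn×1, sghN×1, sghn×1
SsggHhNn gametes: SgHN×2, SgHn×2, SghN×2, Sghn×2, sgHN×2, sgHn×2, sghN×2, sghn×2
SsGgHhNn×SsggHhNn grid (16·16=256): SSGgHHNN=2 SSGgHHNn=4 SSGgHHnn=2 SSGgHhNN=4 SSGgHhNn=8 SSGgHhnn=4 SSGghhNN=2 SSGghhNn=4 SSGghhnn=2 SSggHHNN=2 SSggHHNn=4 SSggHHnn=2 SSggHhNN=4 SSggHhNn=8 SSggHhnn=4 SSgghhNN=2 SSgghhNn=4 SSgghhnn=2 SsGgHHNN=4 SsGgHHNn=8 SsGgHHnn=4 SsGgHhNN=8 SsGgHhNn=16 SsGgHhnn=8 SsGghhNN=4 SsGghhNn=8 SsGghhnn=4 SsggHHNN=4 SsggHHNn=8 SsggHHnn=4 SsggHhNN=8 SsggHhNn=16 SsggHhnn=8 SsgghhNN=4 SsgghhNn=8 Ssgghhnn=4 ssGgHHNN=2 ssGgHHNn=4 ssGgHHnn=2 ssGgHhNN=4 ssGgHhNn=8 ssGgHhnn=4 ssGghhNN=2 ssGghhNn=4 ssGghhnn=2 ssggHHNN=2 ssggHHNn=4 ssggHHnn=2 ssggHhNN=4 ssggHhNn=8 ssggHhnn=4 ssgghhNN=2 ssgghhNn=4 ssgghhnn=2
S_ gg H_ nn hits 18/256; gcd=2; 18÷2/256÷2 = 9/128

P(S_ gg H_ nn) = 9/128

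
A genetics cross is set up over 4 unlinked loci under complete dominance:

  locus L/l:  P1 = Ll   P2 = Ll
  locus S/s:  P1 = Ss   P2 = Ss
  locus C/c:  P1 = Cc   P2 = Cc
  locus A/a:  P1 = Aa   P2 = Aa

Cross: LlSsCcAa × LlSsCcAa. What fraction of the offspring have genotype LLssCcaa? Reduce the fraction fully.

LlSsCcAa gametes: LSCA×1, LSCa×1, LScA×1, LSca×1, LsCA×1, LsCa×1, LscA×1, Lsca×1, lSCA×1, lSCa×1, lScA×1, lSca×1, lsCA×1, lsCa×1, lscA×1, lsca×1
LlSsCcAa gametes: LSCA×1, LSCa×1, LScA×1, LSca×1, LsCA×1, LsCa×1, LscA×1, Lsca×1, lSCA×1, lSCa×1, lScA×1, lSca×1, lsCA×1, lsCa×1, lscA×1, lsca×1
LlSsCcAa×LlSsCcAa grid (16·16=256): LLSSCCAA=1 LLSSCCAa=2 LLSSCCaa=1 LLSSCcAA=2 LLSSCcAa=4 LLSSCcaa=2 LLSSccAA=1 LLSSccAa=2 LLSSccaa=1 LLSsCCAA=2 LLSsCCAa=4 LLSsCCaa=2 LLSsCcAA=4 LLSsCcAa=8 LLSsCcaa=4 LLSsccAA=2 LLSsccAa=4 LLSsccaa=2 LLssCCAA=1 LLssCCAa=2 LLssCCaa=1 LLssCcAA=2 LLssCcAa=4 LLssCcaa=2 LLssccAA=1 LLssccAa=2 LLssccaa=1 LlSSCCAA=2 LlSSCCAa=4 LlSSCCaa=2 LlSSCcAA=4 LlSSCcAa=8 LlSSCcaa=4 LlSSccAA=2 LlSSccAa=4 LlSSccaa=2 LlSsCCAA=4 LlSsCCAa=8 LlSsCCaa=4 LlSsCcAA=8 LlSsCcAa=16 LlSsCcaa=8 LlSsccAA=4 LlSsccAa=8 LlSsccaa=4 LlssCCAA=2 LlssCCAa=4 LlssCCaa=2 LlssCcAA=4 LlssCcAa=8 LlssCcaa=4 LlssccAA=2 LlssccAa=4 Llssccaa=2 llSSCCAA=1 llSSCCAa=2 llSSCCaa=1 llSSCcAA=2 llSSCcAa=4 llSSCcaa=2 llSSccAA=1 llSSccAa=2 llSSccaa=1 llSsCCAA=2 llSsCCAa=4 llSsCCaa=2 llSsCcAA=4 llSsCcAa=8 llSsCcaa=4 llSsccAA=2 llSsccAa=4 llSsccaa=2 llssCCAA=1 llssCCAa=2 llssCCaa=1 llssCcAA=2 llssCcAa=4 llssCcaa=2 llssccAA=1 llssccAa=2 llssccaa=1
LLssCcaa hits 2/256; gcd=2; 2÷2/256÷2 = 1/128

P(LLssCcaa) = 1/128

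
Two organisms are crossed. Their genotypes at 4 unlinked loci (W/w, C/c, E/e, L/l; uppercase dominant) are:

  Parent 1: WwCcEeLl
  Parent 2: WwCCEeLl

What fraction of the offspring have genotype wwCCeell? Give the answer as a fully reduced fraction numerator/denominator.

WwCcEeLl gametes: WCEL×1, WCEl×1, WCeL×1, WCel×1, WcEL×1, WcEl×1, WceL×1, Wcel×1, wCEL×1, wCEl×1, wCeL×1, wCel×1, wcEL×1, wcEl×1, wceL×1, wcel×1
WwCCEeLl gametes: WCEL×2, WCEl×2, WCeL×2, WCel×2, wCEL×2, wCEl×2, wCeL×2, wCel×2
WwCcEeLl×WwCCEeLl grid (16·16=256): WWCCEELL=2 WWCCEELl=4 WWCCEEll=2 WWCCEeLL=4 WWCCEeLl=8 WWCCEell=4 WWCCeeLL=2 WWCCeeLl=4 WWCCeell=2 WWCcEELL=2 WWCcEELl=4 WWCcEEll=2 WWCcEeLL=4 WWCcEeLl=8 WWCcEell=4 WWCceeLL=2 WWCceeLl=4 WWCceell=2 WwCCEELL=4 WwCCEELl=8 WwCCEEll=4 WwCCEeLL=8 WwCCEeLl=16 WwCCEell=8 WwCCeeLL=4 WwCCeeLl=8 WwCCeell=4 WwCcEELL=4 WwCcEELl=8 WwCcEEll=4 WwCcEeLL=8 WwCcEeLl=16 WwCcEell=8 WwCceeLL=4 WwCceeLl=8 WwCceell=4 wwCCEELL=2 wwCCEELl=4 wwCCEEll=2 wwCCEeLL=4 wwCCEeLl=8 wwCCEell=4 wwCCeeLL=2 wwCCeeLl=4 wwCCeell=2 wwCcEELL=2 wwCcEELl=4 wwCcEEll=2 wwCcEeLL=4 wwCcEeLl=8 wwCcEell=4 wwCceeLL=2 wwCceeLl=4 wwCceell=2
wwCCeell hits 2/256; gcd=2; 2÷2/256÷2 = 1/128

P(wwCCeell) = 1/128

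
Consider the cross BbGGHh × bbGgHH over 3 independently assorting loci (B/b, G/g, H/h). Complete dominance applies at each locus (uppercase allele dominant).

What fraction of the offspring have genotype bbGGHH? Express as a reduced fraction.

BbGGHh gametes: BGH×2, BGh×2, bGH×2, bGh×2
bbGgHH gametes: bGH×4, bgH×4
BbGGHh×bbGgHH grid (8·8=64): BbGGHH=8 BbGGHh=8 BbGgHH=8 BbGgHh=8 bbGGHH=8 bbGGHh=8 bbGgHH=8 bbGgHh=8
bbGGHH hits 8/64; gcd=8; 8÷8/64÷8 = 1/8

P(bbGGHH) = 1/8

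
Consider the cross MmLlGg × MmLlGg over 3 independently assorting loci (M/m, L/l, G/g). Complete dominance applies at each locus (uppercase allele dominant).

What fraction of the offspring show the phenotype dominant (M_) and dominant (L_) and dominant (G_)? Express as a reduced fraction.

P(M_ L_ G_) = 27/64

MmLlGg gametes: MLG×1, MLg×1, MlG×1, Mlg×1, mLG×1, mLg×1, mlG×1, mlg×1
MmLlGg gametes: MLG×1, MLg×1, MlG×1, Mlg×1, mLG×1, mLg×1, mlG×1, mlg×1
MmLlGg×MmLlGg grid (8·8=64): MMLLGG=1 MMLLGg=2 MMLLgg=1 MMLlGG=2 MMLlGg=4 MMLlgg=2 MMllGG=1 MMllGg=2 MMllgg=1 MmLLGG=2 MmLLGg=4 MmLLgg=2 MmLlGG=4 MmLlGg=8 MmLlgg=4 MmllGG=2 MmllGg=4 Mmllgg=2 mmLLGG=1 mmLLGg=2 mmLLgg=1 mmLlGG=2 mmLlGg=4 mmLlgg=2 mmllGG=1 mmllGg=2 mmllgg=1
M_ L_ G_ hits 27/64; gcd=1; 27÷1/64÷1 = 27/64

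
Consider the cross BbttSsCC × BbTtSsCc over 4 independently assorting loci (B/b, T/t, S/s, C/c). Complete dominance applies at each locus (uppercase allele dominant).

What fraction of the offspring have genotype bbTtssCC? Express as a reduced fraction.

P(bbTtssCC) = 1/64

BbttSsCC gametes: BtSC×4, BtsC×4, btSC×4, btsC×4
BbTtSsCc gametes: BTSC×1, BTSc×1, BTsC×1, BTsc×1, BtSC×1, BtSc×1, BtsC×1, Btsc×1, bTSC×1, bTSc×1, bTsC×1, bTsc×1, btSC×1, btSc×1, btsC×1, btsc×1
BbttSsCC×BbTtSsCc grid (16·16=256): BBTtSSCC=4 BBTtSSCc=4 BBTtSsCC=8 BBTtSsCc=8 BBTtssCC=4 BBTtssCc=4 BBttSSCC=4 BBttSSCc=4 BBttSsCC=8 BBttSsCc=8 BBttssCC=4 BBttssCc=4 BbTtSSCC=8 BbTtSSCc=8 BbTtSsCC=16 BbTtSsCc=16 BbTtssCC=8 BbTtssCc=8 BbttSSCC=8 BbttSSCc=8 BbttSsCC=16 BbttSsCc=16 BbttssCC=8 BbttssCc=8 bbTtSSCC=4 bbTtSSCc=4 bbTtSsCC=8 bbTtSsCc=8 bbTtssCC=4 bbTtssCc=4 bbttSSCC=4 bbttSSCc=4 bbttSsCC=8 bbttSsCc=8 bbttssCC=4 bbttssCc=4
bbTtssCC hits 4/256; gcd=4; 4÷4/256÷4 = 1/64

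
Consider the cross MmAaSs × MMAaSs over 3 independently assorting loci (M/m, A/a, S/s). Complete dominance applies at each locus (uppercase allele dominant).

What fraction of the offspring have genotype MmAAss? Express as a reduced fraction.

P(MmAAss) = 1/32

MmAaSs gametes: MAS×1, MAs×1, MaS×1, Mas×1, mAS×1, mAs×1, maS×1, mas×1
MMAaSs gametes: MAS×2, MAs×2, MaS×2, Mas×2
MmAaSs×MMAaSs grid (8·8=64): MMAASS=2 MMAASs=4 MMAAss=2 MMAaSS=4 MMAaSs=8 MMAass=4 MMaaSS=2 MMaaSs=4 MMaass=2 MmAASS=2 MmAASs=4 MmAAss=2 MmAaSS=4 MmAaSs=8 MmAass=4 MmaaSS=2 MmaaSs=4 Mmaass=2
MmAAss hits 2/64; gcd=2; 2÷2/64÷2 = 1/32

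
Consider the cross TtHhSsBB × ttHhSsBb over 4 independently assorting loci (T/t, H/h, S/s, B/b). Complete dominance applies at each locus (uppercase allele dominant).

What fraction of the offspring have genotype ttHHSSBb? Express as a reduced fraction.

TtHhSsBB gametes: THSB×2, THsB×2, ThSB×2, ThsB×2, tHSB×2, tHsB×2, thSB×2, thsB×2
ttHhSsBb gametes: tHSB×2, tHSb×2, tHsB×2, tHsb×2, thSB×2, thSb×2, thsB×2, thsb×2
TtHhSsBB×ttHhSsBb grid (16·16=256): TtHHSSBB=4 TtHHSSBb=4 TtHHSsBB=8 TtHHSsBb=8 TtHHssBB=4 TtHHssBb=4 TtHhSSBB=8 TtHhSSBb=8 TtHhSsBB=16 TtHhSsBb=16 TtHhssBB=8 TtHhssBb=8 TthhSSBB=4 TthhSSBb=4 TthhSsBB=8 TthhSsBb=8 TthhssBB=4 TthhssBb=4 ttHHSSBB=4 ttHHSSBb=4 ttHHSsBB=8 ttHHSsBb=8 ttHHssBB=4 ttHHssBb=4 ttHhSSBB=8 ttHhSSBb=8 ttHhSsBB=16 ttHhSsBb=16 ttHhssBB=8 ttHhssBb=8 tthhSSBB=4 tthhSSBb=4 tthhSsBB=8 tthhSsBb=8 tthhssBB=4 tthhssBb=4
ttHHSSBb hits 4/256; gcd=4; 4÷4/256÷4 = 1/64

P(ttHHSSBb) = 1/64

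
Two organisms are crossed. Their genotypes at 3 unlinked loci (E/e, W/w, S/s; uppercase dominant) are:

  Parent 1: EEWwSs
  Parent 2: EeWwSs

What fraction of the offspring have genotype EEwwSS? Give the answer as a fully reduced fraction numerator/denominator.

P(EEwwSS) = 1/32

EEWwSs gametes: EWS×2, EWs×2, EwS×2, Ews×2
EeWwSs gametes: EWS×1, EWs×1, EwS×1, Ews×1, eWS×1, eWs×1, ewS×1, ews×1
EEWwSs×EeWwSs grid (8·8=64): EEWWSS=2 EEWWSs=4 EEWWss=2 EEWwSS=4 EEWwSs=8 EEWwss=4 EEwwSS=2 EEwwSs=4 EEwwss=2 EeWWSS=2 EeWWSs=4 EeWWss=2 EeWwSS=4 EeWwSs=8 EeWwss=4 EewwSS=2 EewwSs=4 Eewwss=2
EEwwSS hits 2/64; gcd=2; 2÷2/64÷2 = 1/32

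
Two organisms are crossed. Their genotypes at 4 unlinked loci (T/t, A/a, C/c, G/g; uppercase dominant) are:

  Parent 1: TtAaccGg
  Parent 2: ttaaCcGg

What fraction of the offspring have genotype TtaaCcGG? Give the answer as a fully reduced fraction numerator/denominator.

P(TtaaCcGG) = 1/32

TtAaccGg gametes: TAcG×2, TAcg×2, TacG×2, Tacg×2, tAcG×2, tAcg×2, tacG×2, tacg×2
ttaaCcGg gametes: taCG×4, taCg×4, tacG×4, tacg×4
TtAaccGg×ttaaCcGg grid (16·16=256): TtAaCcGG=8 TtAaCcGg=16 TtAaCcgg=8 TtAaccGG=8 TtAaccGg=16 TtAaccgg=8 TtaaCcGG=8 TtaaCcGg=16 TtaaCcgg=8 TtaaccGG=8 TtaaccGg=16 Ttaaccgg=8 ttAaCcGG=8 ttAaCcGg=16 ttAaCcgg=8 ttAaccGG=8 ttAaccGg=16 ttAaccgg=8 ttaaCcGG=8 ttaaCcGg=16 ttaaCcgg=8 ttaaccGG=8 ttaaccGg=16 ttaaccgg=8
TtaaCcGG hits 8/256; gcd=8; 8÷8/256÷8 = 1/32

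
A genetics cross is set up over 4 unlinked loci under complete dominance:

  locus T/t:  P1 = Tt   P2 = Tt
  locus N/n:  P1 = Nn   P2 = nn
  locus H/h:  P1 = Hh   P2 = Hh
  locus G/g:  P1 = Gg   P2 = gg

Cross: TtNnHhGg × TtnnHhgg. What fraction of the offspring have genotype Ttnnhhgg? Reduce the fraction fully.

P(Ttnnhhgg) = 1/32

TtNnHhGg gametes: TNHG×1, TNHg×1, TNhG×1, TNhg×1, TnHG×1, TnHg×1, TnhG×1, Tnhg×1, tNHG×1, tNHg×1, tNhG×1, tNhg×1, tnHG×1, tnHg×1, tnhG×1, tnhg×1
TtnnHhgg gametes: TnHg×4, Tnhg×4, tnHg×4, tnhg×4
TtNnHhGg×TtnnHhgg grid (16·16=256): TTNnHHGg=4 TTNnHHgg=4 TTNnHhGg=8 TTNnHhgg=8 TTNnhhGg=4 TTNnhhgg=4 TTnnHHGg=4 TTnnHHgg=4 TTnnHhGg=8 TTnnHhgg=8 TTnnhhGg=4 TTnnhhgg=4 TtNnHHGg=8 TtNnHHgg=8 TtNnHhGg=16 TtNnHhgg=16 TtNnhhGg=8 TtNnhhgg=8 TtnnHHGg=8 TtnnHHgg=8 TtnnHhGg=16 TtnnHhgg=16 TtnnhhGg=8 Ttnnhhgg=8 ttNnHHGg=4 ttNnHHgg=4 ttNnHhGg=8 ttNnHhgg=8 ttNnhhGg=4 ttNnhhgg=4 ttnnHHGg=4 ttnnHHgg=4 ttnnHhGg=8 ttnnHhgg=8 ttnnhhGg=4 ttnnhhgg=4
Ttnnhhgg hits 8/256; gcd=8; 8÷8/256÷8 = 1/32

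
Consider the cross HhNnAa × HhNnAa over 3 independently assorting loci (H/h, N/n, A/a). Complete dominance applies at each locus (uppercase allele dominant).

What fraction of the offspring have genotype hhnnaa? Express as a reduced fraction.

P(hhnnaa) = 1/64

HhNnAa gametes: HNA×1, HNa×1, HnA×1, Hna×1, hNA×1, hNa×1, hnA×1, hna×1
HhNnAa gametes: HNA×1, HNa×1, HnA×1, Hna×1, hNA×1, hNa×1, hnA×1, hna×1
HhNnAa×HhNnAa grid (8·8=64): HHNNAA=1 HHNNAa=2 HHNNaa=1 HHNnAA=2 HHNnAa=4 HHNnaa=2 HHnnAA=1 HHnnAa=2 HHnnaa=1 HhNNAA=2 HhNNAa=4 HhNNaa=2 HhNnAA=4 HhNnAa=8 HhNnaa=4 HhnnAA=2 HhnnAa=4 Hhnnaa=2 hhNNAA=1 hhNNAa=2 hhNNaa=1 hhNnAA=2 hhNnAa=4 hhNnaa=2 hhnnAA=1 hhnnAa=2 hhnnaa=1
hhnnaa hits 1/64; gcd=1; 1÷1/64÷1 = 1/64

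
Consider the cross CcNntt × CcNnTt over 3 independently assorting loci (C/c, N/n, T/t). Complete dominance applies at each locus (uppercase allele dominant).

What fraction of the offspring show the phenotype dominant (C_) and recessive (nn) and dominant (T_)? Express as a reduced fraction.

CcNntt gametes: CNt×2, Cnt×2, cNt×2, cnt×2
CcNnTt gametes: CNT×1, CNt×1, CnT×1, Cnt×1, cNT×1, cNt×1, cnT×1, cnt×1
CcNntt×CcNnTt grid (8·8=64): CCNNTt=2 CCNNtt=2 CCNnTt=4 CCNntt=4 CCnnTt=2 CCnntt=2 CcNNTt=4 CcNNtt=4 CcNnTt=8 CcNntt=8 CcnnTt=4 Ccnntt=4 ccNNTt=2 ccNNtt=2 ccNnTt=4 ccNntt=4 ccnnTt=2 ccnntt=2
C_ nn T_ hits 6/64; gcd=2; 6÷2/64÷2 = 3/32

P(C_ nn T_) = 3/32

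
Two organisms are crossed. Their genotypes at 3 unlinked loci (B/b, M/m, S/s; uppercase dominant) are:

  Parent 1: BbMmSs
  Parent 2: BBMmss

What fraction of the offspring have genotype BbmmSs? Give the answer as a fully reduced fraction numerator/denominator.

P(BbmmSs) = 1/16

BbMmSs gametes: BMS×1, BMs×1, BmS×1, Bms×1, bMS×1, bMs×1, bmS×1, bms×1
BBMmss gametes: BMs×4, Bms×4
BbMmSs×BBMmss grid (8·8=64): BBMMSs=4 BBMMss=4 BBMmSs=8 BBMmss=8 BBmmSs=4 BBmmss=4 BbMMSs=4 BbMMss=4 BbMmSs=8 BbMmss=8 BbmmSs=4 Bbmmss=4
BbmmSs hits 4/64; gcd=4; 4÷4/64÷4 = 1/16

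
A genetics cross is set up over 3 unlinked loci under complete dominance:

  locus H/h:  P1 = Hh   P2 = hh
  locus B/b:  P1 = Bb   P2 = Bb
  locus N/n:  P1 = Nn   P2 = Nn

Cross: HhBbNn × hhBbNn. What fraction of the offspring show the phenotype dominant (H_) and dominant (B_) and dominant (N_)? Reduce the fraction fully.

P(H_ B_ N_) = 9/32

HhBbNn gametes: HBN×1, HBn×1, HbN×1, Hbn×1, hBN×1, hBn×1, hbN×1, hbn×1
hhBbNn gametes: hBN×2, hBn×2, hbN×2, hbn×2
HhBbNn×hhBbNn grid (8·8=64): HhBBNN=2 HhBBNn=4 HhBBnn=2 HhBbNN=4 HhBbNn=8 HhBbnn=4 HhbbNN=2 HhbbNn=4 Hhbbnn=2 hhBBNN=2 hhBBNn=4 hhBBnn=2 hhBbNN=4 hhBbNn=8 hhBbnn=4 hhbbNN=2 hhbbNn=4 hhbbnn=2
H_ B_ N_ hits 18/64; gcd=2; 18÷2/64÷2 = 9/32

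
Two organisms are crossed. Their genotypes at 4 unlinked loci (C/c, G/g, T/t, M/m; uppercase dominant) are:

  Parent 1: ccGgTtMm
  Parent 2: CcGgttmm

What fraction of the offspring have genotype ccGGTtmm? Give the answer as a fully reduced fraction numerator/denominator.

P(ccGGTtmm) = 1/32

ccGgTtMm gametes: cGTM×2, cGTm×2, cGtM×2, cGtm×2, cgTM×2, cgTm×2, cgtM×2, cgtm×2
CcGgttmm gametes: CGtm×4, Cgtm×4, cGtm×4, cgtm×4
ccGgTtMm×CcGgttmm grid (16·16=256): CcGGTtMm=8 CcGGTtmm=8 CcGGttMm=8 CcGGttmm=8 CcGgTtMm=16 CcGgTtmm=16 CcGgttMm=16 CcGgttmm=16 CcggTtMm=8 CcggTtmm=8 CcggttMm=8 Ccggttmm=8 ccGGTtMm=8 ccGGTtmm=8 ccGGttMm=8 ccGGttmm=8 ccGgTtMm=16 ccGgTtmm=16 ccGgttMm=16 ccGgttmm=16 ccggTtMm=8 ccggTtmm=8 ccggttMm=8 ccggttmm=8
ccGGTtmm hits 8/256; gcd=8; 8÷8/256÷8 = 1/32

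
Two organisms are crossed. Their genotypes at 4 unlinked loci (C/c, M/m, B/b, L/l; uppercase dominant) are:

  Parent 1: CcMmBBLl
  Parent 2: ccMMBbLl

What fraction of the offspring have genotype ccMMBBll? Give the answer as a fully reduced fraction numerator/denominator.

P(ccMMBBll) = 1/32

CcMmBBLl gametes: CMBL×2, CMBl×2, CmBL×2, CmBl×2, cMBL×2, cMBl×2, cmBL×2, cmBl×2
ccMMBbLl gametes: cMBL×4, cMBl×4, cMbL×4, cMbl×4
CcMmBBLl×ccMMBbLl grid (16·16=256): CcMMBBLL=8 CcMMBBLl=16 CcMMBBll=8 CcMMBbLL=8 CcMMBbLl=16 CcMMBbll=8 CcMmBBLL=8 CcMmBBLl=16 CcMmBBll=8 CcMmBbLL=8 CcMmBbLl=16 CcMmBbll=8 ccMMBBLL=8 ccMMBBLl=16 ccMMBBll=8 ccMMBbLL=8 ccMMBbLl=16 ccMMBbll=8 ccMmBBLL=8 ccMmBBLl=16 ccMmBBll=8 ccMmBbLL=8 ccMmBbLl=16 ccMmBbll=8
ccMMBBll hits 8/256; gcd=8; 8÷8/256÷8 = 1/32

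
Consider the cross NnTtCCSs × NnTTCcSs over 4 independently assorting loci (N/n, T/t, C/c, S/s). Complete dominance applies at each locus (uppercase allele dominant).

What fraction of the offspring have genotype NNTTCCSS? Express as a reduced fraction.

NnTtCCSs gametes: NTCS×2, NTCs×2, NtCS×2, NtCs×2, nTCS×2, nTCs×2, ntCS×2, ntCs×2
NnTTCcSs gametes: NTCS×2, NTCs×2, NTcS×2, NTcs×2, nTCS×2, nTCs×2, nTcS×2, nTcs×2
NnTtCCSs×NnTTCcSs grid (16·16=256): NNTTCCSS=4 NNTTCCSs=8 NNTTCCss=4 NNTTCcSS=4 NNTTCcSs=8 NNTTCcss=4 NNTtCCSS=4 NNTtCCSs=8 NNTtCCss=4 NNTtCcSS=4 NNTtCcSs=8 NNTtCcss=4 NnTTCCSS=8 NnTTCCSs=16 NnTTCCss=8 NnTTCcSS=8 NnTTCcSs=16 NnTTCcss=8 NnTtCCSS=8 NnTtCCSs=16 NnTtCCss=8 NnTtCcSS=8 NnTtCcSs=16 NnTtCcss=8 nnTTCCSS=4 nnTTCCSs=8 nnTTCCss=4 nnTTCcSS=4 nnTTCcSs=8 nnTTCcss=4 nnTtCCSS=4 nnTtCCSs=8 nnTtCCss=4 nnTtCcSS=4 nnTtCcSs=8 nnTtCcss=4
NNTTCCSS hits 4/256; gcd=4; 4÷4/256÷4 = 1/64

P(NNTTCCSS) = 1/64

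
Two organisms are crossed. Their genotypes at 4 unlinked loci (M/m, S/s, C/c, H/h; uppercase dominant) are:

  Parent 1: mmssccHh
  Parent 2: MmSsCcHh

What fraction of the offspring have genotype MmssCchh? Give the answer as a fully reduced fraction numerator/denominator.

mmssccHh gametes: mscH×8, msch×8
MmSsCcHh gametes: MSCH×1, MSCh×1, MScH×1, MSch×1, MsCH×1, MsCh×1, MscH×1, Msch×1, mSCH×1, mSCh×1, mScH×1, mSch×1, msCH×1, msCh×1, mscH×1, msch×1
mmssccHh×MmSsCcHh grid (16·16=256): MmSsCcHH=8 MmSsCcHh=16 MmSsCchh=8 MmSsccHH=8 MmSsccHh=16 MmSscchh=8 MmssCcHH=8 MmssCcHh=16 MmssCchh=8 MmssccHH=8 MmssccHh=16 Mmsscchh=8 mmSsCcHH=8 mmSsCcHh=16 mmSsCchh=8 mmSsccHH=8 mmSsccHh=16 mmSscchh=8 mmssCcHH=8 mmssCcHh=16 mmssCchh=8 mmssccHH=8 mmssccHh=16 mmsscchh=8
MmssCchh hits 8/256; gcd=8; 8÷8/256÷8 = 1/32

P(MmssCchh) = 1/32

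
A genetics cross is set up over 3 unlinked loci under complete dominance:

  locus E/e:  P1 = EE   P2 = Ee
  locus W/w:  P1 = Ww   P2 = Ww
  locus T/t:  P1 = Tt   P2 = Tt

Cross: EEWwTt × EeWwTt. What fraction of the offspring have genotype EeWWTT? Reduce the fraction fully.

EEWwTt gametes: EWT×2, EWt×2, EwT×2, Ewt×2
EeWwTt gametes: EWT×1, EWt×1, EwT×1, Ewt×1, eWT×1, eWt×1, ewT×1, ewt×1
EEWwTt×EeWwTt grid (8·8=64): EEWWTT=2 EEWWTt=4 EEWWtt=2 EEWwTT=4 EEWwTt=8 EEWwtt=4 EEwwTT=2 EEwwTt=4 EEwwtt=2 EeWWTT=2 EeWWTt=4 EeWWtt=2 EeWwTT=4 EeWwTt=8 EeWwtt=4 EewwTT=2 EewwTt=4 Eewwtt=2
EeWWTT hits 2/64; gcd=2; 2÷2/64÷2 = 1/32

P(EeWWTT) = 1/32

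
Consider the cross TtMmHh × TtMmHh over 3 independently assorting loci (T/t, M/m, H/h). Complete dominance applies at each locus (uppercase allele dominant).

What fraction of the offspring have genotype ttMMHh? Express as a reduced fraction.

TtMmHh gametes: TMH×1, TMh×1, TmH×1, Tmh×1, tMH×1, tMh×1, tmH×1, tmh×1
TtMmHh gametes: TMH×1, TMh×1, TmH×1, Tmh×1, tMH×1, tMh×1, tmH×1, tmh×1
TtMmHh×TtMmHh grid (8·8=64): TTMMHH=1 TTMMHh=2 TTMMhh=1 TTMmHH=2 TTMmHh=4 TTMmhh=2 TTmmHH=1 TTmmHh=2 TTmmhh=1 TtMMHH=2 TtMMHh=4 TtMMhh=2 TtMmHH=4 TtMmHh=8 TtMmhh=4 TtmmHH=2 TtmmHh=4 Ttmmhh=2 ttMMHH=1 ttMMHh=2 ttMMhh=1 ttMmHH=2 ttMmHh=4 ttMmhh=2 ttmmHH=1 ttmmHh=2 ttmmhh=1
ttMMHh hits 2/64; gcd=2; 2÷2/64÷2 = 1/32

P(ttMMHh) = 1/32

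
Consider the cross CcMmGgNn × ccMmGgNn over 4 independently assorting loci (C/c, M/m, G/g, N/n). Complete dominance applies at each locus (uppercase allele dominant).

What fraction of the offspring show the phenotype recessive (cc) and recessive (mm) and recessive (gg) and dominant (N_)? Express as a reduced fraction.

CcMmGgNn gametes: CMGN×1, CMGn×1, CMgN×1, CMgn×1, CmGN×1, CmGn×1, CmgN×1, Cmgn×1, cMGN×1, cMGn×1, cMgN×1, cMgn×1, cmGN×1, cmGn×1, cmgN×1, cmgn×1
ccMmGgNn gametes: cMGN×2, cMGn×2, cMgN×2, cMgn×2, cmGN×2, cmGn×2, cmgN×2, cmgn×2
CcMmGgNn×ccMmGgNn grid (16·16=256): CcMMGGNN=2 CcMMGGNn=4 CcMMGGnn=2 CcMMGgNN=4 CcMMGgNn=8 CcMMGgnn=4 CcMMggNN=2 CcMMggNn=4 CcMMggnn=2 CcMmGGNN=4 CcMmGGNn=8 CcMmGGnn=4 CcMmGgNN=8 CcMmGgNn=16 CcMmGgnn=8 CcMmggNN=4 CcMmggNn=8 CcMmggnn=4 CcmmGGNN=2 CcmmGGNn=4 CcmmGGnn=2 CcmmGgNN=4 CcmmGgNn=8 CcmmGgnn=4 CcmmggNN=2 CcmmggNn=4 Ccmmggnn=2 ccMMGGNN=2 ccMMGGNn=4 ccMMGGnn=2 ccMMGgNN=4 ccMMGgNn=8 ccMMGgnn=4 ccMMggNN=2 ccMMggNn=4 ccMMggnn=2 ccMmGGNN=4 ccMmGGNn=8 ccMmGGnn=4 ccMmGgNN=8 ccMmGgNn=16 ccMmGgnn=8 ccMmggNN=4 ccMmggNn=8 ccMmggnn=4 ccmmGGNN=2 ccmmGGNn=4 ccmmGGnn=2 ccmmGgNN=4 ccmmGgNn=8 ccmmGgnn=4 ccmmggNN=2 ccmmggNn=4 ccmmggnn=2
cc mm gg N_ hits 6/256; gcd=2; 6÷2/256÷2 = 3/128

P(cc mm gg N_) = 3/128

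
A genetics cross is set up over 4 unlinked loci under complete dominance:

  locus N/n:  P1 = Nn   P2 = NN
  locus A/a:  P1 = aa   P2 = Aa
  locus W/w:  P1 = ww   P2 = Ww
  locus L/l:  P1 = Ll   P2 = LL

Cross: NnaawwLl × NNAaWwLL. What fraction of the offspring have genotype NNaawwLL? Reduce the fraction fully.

NnaawwLl gametes: NawL×4, Nawl×4, nawL×4, nawl×4
NNAaWwLL gametes: NAWL×4, NAwL×4, NaWL×4, NawL×4
NnaawwLl×NNAaWwLL grid (16·16=256): NNAaWwLL=16 NNAaWwLl=16 NNAawwLL=16 NNAawwLl=16 NNaaWwLL=16 NNaaWwLl=16 NNaawwLL=16 NNaawwLl=16 NnAaWwLL=16 NnAaWwLl=16 NnAawwLL=16 NnAawwLl=16 NnaaWwLL=16 NnaaWwLl=16 NnaawwLL=16 NnaawwLl=16
NNaawwLL hits 16/256; gcd=16; 16÷16/256÷16 = 1/16

P(NNaawwLL) = 1/16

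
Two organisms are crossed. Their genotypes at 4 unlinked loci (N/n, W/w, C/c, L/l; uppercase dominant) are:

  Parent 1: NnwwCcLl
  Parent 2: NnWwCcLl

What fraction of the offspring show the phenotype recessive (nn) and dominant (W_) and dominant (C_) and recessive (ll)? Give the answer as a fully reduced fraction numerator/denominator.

NnwwCcLl gametes: NwCL×2, NwCl×2, NwcL×2, Nwcl×2, nwCL×2, nwCl×2, nwcL×2, nwcl×2
NnWwCcLl gametes: NWCL×1, NWCl×1, NWcL×1, NWcl×1, NwCL×1, NwCl×1, NwcL×1, Nwcl×1, nWCL×1, nWCl×1, nWcL×1, nWcl×1, nwCL×1, nwCl×1, nwcL×1, nwcl×1
NnwwCcLl×NnWwCcLl grid (16·16=256): NNWwCCLL=2 NNWwCCLl=4 NNWwCCll=2 NNWwCcLL=4 NNWwCcLl=8 NNWwCcll=4 NNWwccLL=2 NNWwccLl=4 NNWwccll=2 NNwwCCLL=2 NNwwCCLl=4 NNwwCCll=2 NNwwCcLL=4 NNwwCcLl=8 NNwwCcll=4 NNwwccLL=2 NNwwccLl=4 NNwwccll=2 NnWwCCLL=4 NnWwCCLl=8 NnWwCCll=4 NnWwCcLL=8 NnWwCcLl=16 NnWwCcll=8 NnWwccLL=4 NnWwccLl=8 NnWwccll=4 NnwwCCLL=4 NnwwCCLl=8 NnwwCCll=4 NnwwCcLL=8 NnwwCcLl=16 NnwwCcll=8 NnwwccLL=4 NnwwccLl=8 Nnwwccll=4 nnWwCCLL=2 nnWwCCLl=4 nnWwCCll=2 nnWwCcLL=4 nnWwCcLl=8 nnWwCcll=4 nnWwccLL=2 nnWwccLl=4 nnWwccll=2 nnwwCCLL=2 nnwwCCLl=4 nnwwCCll=2 nnwwCcLL=4 nnwwCcLl=8 nnwwCcll=4 nnwwccLL=2 nnwwccLl=4 nnwwccll=2
nn W_ C_ ll hits 6/256; gcd=2; 6÷2/256÷2 = 3/128

P(nn W_ C_ ll) = 3/128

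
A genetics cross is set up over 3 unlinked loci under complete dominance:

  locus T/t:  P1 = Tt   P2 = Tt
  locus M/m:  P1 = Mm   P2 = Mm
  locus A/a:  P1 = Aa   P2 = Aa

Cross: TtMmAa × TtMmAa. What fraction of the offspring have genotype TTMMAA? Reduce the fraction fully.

TtMmAa gametes: TMA×1, TMa×1, TmA×1, Tma×1, tMA×1, tMa×1, tmA×1, tma×1
TtMmAa gametes: TMA×1, TMa×1, TmA×1, Tma×1, tMA×1, tMa×1, tmA×1, tma×1
TtMmAa×TtMmAa grid (8·8=64): TTMMAA=1 TTMMAa=2 TTMMaa=1 TTMmAA=2 TTMmAa=4 TTMmaa=2 TTmmAA=1 TTmmAa=2 TTmmaa=1 TtMMAA=2 TtMMAa=4 TtMMaa=2 TtMmAA=4 TtMmAa=8 TtMmaa=4 TtmmAA=2 TtmmAa=4 Ttmmaa=2 ttMMAA=1 ttMMAa=2 ttMMaa=1 ttMmAA=2 ttMmAa=4 ttMmaa=2 ttmmAA=1 ttmmAa=2 ttmmaa=1
TTMMAA hits 1/64; gcd=1; 1÷1/64÷1 = 1/64

P(TTMMAA) = 1/64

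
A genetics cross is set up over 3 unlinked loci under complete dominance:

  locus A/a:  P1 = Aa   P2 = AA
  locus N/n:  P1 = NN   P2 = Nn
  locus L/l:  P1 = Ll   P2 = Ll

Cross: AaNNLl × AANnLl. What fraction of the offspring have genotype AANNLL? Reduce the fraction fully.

AaNNLl gametes: ANL×2, ANl×2, aNL×2, aNl×2
AANnLl gametes: ANL×2, ANl×2, AnL×2, Anl×2
AaNNLl×AANnLl grid (8·8=64): AANNLL=4 AANNLl=8 AANNll=4 AANnLL=4 AANnLl=8 AANnll=4 AaNNLL=4 AaNNLl=8 AaNNll=4 AaNnLL=4 AaNnLl=8 AaNnll=4
AANNLL hits 4/64; gcd=4; 4÷4/64÷4 = 1/16

P(AANNLL) = 1/16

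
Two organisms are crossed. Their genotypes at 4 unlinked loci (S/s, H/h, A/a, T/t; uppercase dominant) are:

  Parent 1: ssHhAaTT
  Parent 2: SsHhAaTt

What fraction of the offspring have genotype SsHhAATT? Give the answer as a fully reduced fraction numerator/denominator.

ssHhAaTT gametes: sHAT×4, sHaT×4, shAT×4, shaT×4
SsHhAaTt gametes: SHAT×1, SHAt×1, SHaT×1, SHat×1, ShAT×1, ShAt×1, ShaT×1, Shat×1, sHAT×1, sHAt×1, sHaT×1, sHat×1, shAT×1, shAt×1, shaT×1, shat×1
ssHhAaTT×SsHhAaTt grid (16·16=256): SsHHAATT=4 SsHHAATt=4 SsHHAaTT=8 SsHHAaTt=8 SsHHaaTT=4 SsHHaaTt=4 SsHhAATT=8 SsHhAATt=8 SsHhAaTT=16 SsHhAaTt=16 SsHhaaTT=8 SsHhaaTt=8 SshhAATT=4 SshhAATt=4 SshhAaTT=8 SshhAaTt=8 SshhaaTT=4 SshhaaTt=4 ssHHAATT=4 ssHHAATt=4 ssHHAaTT=8 ssHHAaTt=8 ssHHaaTT=4 ssHHaaTt=4 ssHhAATT=8 ssHhAATt=8 ssHhAaTT=16 ssHhAaTt=16 ssHhaaTT=8 ssHhaaTt=8 sshhAATT=4 sshhAATt=4 sshhAaTT=8 sshhAaTt=8 sshhaaTT=4 sshhaaTt=4
SsHhAATT hits 8/256; gcd=8; 8÷8/256÷8 = 1/32

P(SsHhAATT) = 1/32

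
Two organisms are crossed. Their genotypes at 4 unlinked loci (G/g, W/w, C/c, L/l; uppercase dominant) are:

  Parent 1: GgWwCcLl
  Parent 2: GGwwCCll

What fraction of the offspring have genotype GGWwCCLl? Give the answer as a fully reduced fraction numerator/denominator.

GgWwCcLl gametes: GWCL×1, GWCl×1, GWcL×1, GWcl×1, GwCL×1, GwCl×1, GwcL×1, Gwcl×1, gWCL×1, gWCl×1, gWcL×1, gWcl×1, gwCL×1, gwCl×1, gwcL×1, gwcl×1
GGwwCCll gametes: GwCl×16
GgWwCcLl×GGwwCCll grid (16·16=256): GGWwCCLl=16 GGWwCCll=16 GGWwCcLl=16 GGWwCcll=16 GGwwCCLl=16 GGwwCCll=16 GGwwCcLl=16 GGwwCcll=16 GgWwCCLl=16 GgWwCCll=16 GgWwCcLl=16 GgWwCcll=16 GgwwCCLl=16 GgwwCCll=16 GgwwCcLl=16 GgwwCcll=16
GGWwCCLl hits 16/256; gcd=16; 16÷16/256÷16 = 1/16

P(GGWwCCLl) = 1/16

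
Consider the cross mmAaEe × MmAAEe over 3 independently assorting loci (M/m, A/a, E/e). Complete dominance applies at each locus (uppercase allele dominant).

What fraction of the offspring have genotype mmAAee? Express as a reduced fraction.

P(mmAAee) = 1/16

mmAaEe gametes: mAE×2, mAe×2, maE×2, mae×2
MmAAEe gametes: MAE×2, MAe×2, mAE×2, mAe×2
mmAaEe×MmAAEe grid (8·8=64): MmAAEE=4 MmAAEe=8 MmAAee=4 MmAaEE=4 MmAaEe=8 MmAaee=4 mmAAEE=4 mmAAEe=8 mmAAee=4 mmAaEE=4 mmAaEe=8 mmAaee=4
mmAAee hits 4/64; gcd=4; 4÷4/64÷4 = 1/16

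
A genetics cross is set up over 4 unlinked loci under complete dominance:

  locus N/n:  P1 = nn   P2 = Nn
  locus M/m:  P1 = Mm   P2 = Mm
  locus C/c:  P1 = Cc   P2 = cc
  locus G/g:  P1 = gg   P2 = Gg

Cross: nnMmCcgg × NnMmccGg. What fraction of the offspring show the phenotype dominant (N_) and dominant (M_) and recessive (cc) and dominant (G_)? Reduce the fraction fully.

nnMmCcgg gametes: nMCg×4, nMcg×4, nmCg×4, nmcg×4
NnMmccGg gametes: NMcG×2, NMcg×2, NmcG×2, Nmcg×2, nMcG×2, nMcg×2, nmcG×2, nmcg×2
nnMmCcgg×NnMmccGg grid (16·16=256): NnMMCcGg=8 NnMMCcgg=8 NnMMccGg=8 NnMMccgg=8 NnMmCcGg=16 NnMmCcgg=16 NnMmccGg=16 NnMmccgg=16 NnmmCcGg=8 NnmmCcgg=8 NnmmccGg=8 Nnmmccgg=8 nnMMCcGg=8 nnMMCcgg=8 nnMMccGg=8 nnMMccgg=8 nnMmCcGg=16 nnMmCcgg=16 nnMmccGg=16 nnMmccgg=16 nnmmCcGg=8 nnmmCcgg=8 nnmmccGg=8 nnmmccgg=8
N_ M_ cc G_ hits 24/256; gcd=8; 24÷8/256÷8 = 3/32

P(N_ M_ cc G_) = 3/32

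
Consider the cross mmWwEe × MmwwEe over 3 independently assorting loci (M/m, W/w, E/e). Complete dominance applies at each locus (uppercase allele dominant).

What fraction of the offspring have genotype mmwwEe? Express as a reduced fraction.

mmWwEe gametes: mWE×2, mWe×2, mwE×2, mwe×2
MmwwEe gametes: MwE×2, Mwe×2, mwE×2, mwe×2
mmWwEe×MmwwEe grid (8·8=64): MmWwEE=4 MmWwEe=8 MmWwee=4 MmwwEE=4 MmwwEe=8 Mmwwee=4 mmWwEE=4 mmWwEe=8 mmWwee=4 mmwwEE=4 mmwwEe=8 mmwwee=4
mmwwEe hits 8/64; gcd=8; 8÷8/64÷8 = 1/8

P(mmwwEe) = 1/8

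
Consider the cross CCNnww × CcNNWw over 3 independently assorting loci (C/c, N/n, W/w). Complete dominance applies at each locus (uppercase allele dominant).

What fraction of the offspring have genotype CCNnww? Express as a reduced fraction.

P(CCNnww) = 1/8

CCNnww gametes: CNw×4, Cnw×4
CcNNWw gametes: CNW×2, CNw×2, cNW×2, cNw×2
CCNnww×CcNNWw grid (8·8=64): CCNNWw=8 CCNNww=8 CCNnWw=8 CCNnww=8 CcNNWw=8 CcNNww=8 CcNnWw=8 CcNnww=8
CCNnww hits 8/64; gcd=8; 8÷8/64÷8 = 1/8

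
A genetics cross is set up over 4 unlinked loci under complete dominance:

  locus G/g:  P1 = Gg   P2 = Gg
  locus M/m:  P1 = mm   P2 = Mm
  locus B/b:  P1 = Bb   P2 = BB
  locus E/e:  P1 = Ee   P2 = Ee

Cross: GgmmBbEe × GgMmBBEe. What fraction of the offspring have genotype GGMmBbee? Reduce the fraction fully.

P(GGMmBbee) = 1/64

GgmmBbEe gametes: GmBE×2, GmBe×2, GmbE×2, Gmbe×2, gmBE×2, gmBe×2, gmbE×2, gmbe×2
GgMmBBEe gametes: GMBE×2, GMBe×2, GmBE×2, GmBe×2, gMBE×2, gMBe×2, gmBE×2, gmBe×2
GgmmBbEe×GgMmBBEe grid (16·16=256): GGMmBBEE=4 GGMmBBEe=8 GGMmBBee=4 GGMmBbEE=4 GGMmBbEe=8 GGMmBbee=4 GGmmBBEE=4 GGmmBBEe=8 GGmmBBee=4 GGmmBbEE=4 GGmmBbEe=8 GGmmBbee=4 GgMmBBEE=8 GgMmBBEe=16 GgMmBBee=8 GgMmBbEE=8 GgMmBbEe=16 GgMmBbee=8 GgmmBBEE=8 GgmmBBEe=16 GgmmBBee=8 GgmmBbEE=8 GgmmBbEe=16 GgmmBbee=8 ggMmBBEE=4 ggMmBBEe=8 ggMmBBee=4 ggMmBbEE=4 ggMmBbEe=8 ggMmBbee=4 ggmmBBEE=4 ggmmBBEe=8 ggmmBBee=4 ggmmBbEE=4 ggmmBbEe=8 ggmmBbee=4
GGMmBbee hits 4/256; gcd=4; 4÷4/256÷4 = 1/64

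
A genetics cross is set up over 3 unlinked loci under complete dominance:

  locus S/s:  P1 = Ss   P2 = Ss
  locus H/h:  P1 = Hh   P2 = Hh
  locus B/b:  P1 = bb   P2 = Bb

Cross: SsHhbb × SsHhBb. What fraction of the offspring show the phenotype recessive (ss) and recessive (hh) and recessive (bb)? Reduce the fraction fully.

SsHhbb gametes: SHb×2, Shb×2, sHb×2, shb×2
SsHhBb gametes: SHB×1, SHb×1, ShB×1, Shb×1, sHB×1, sHb×1, shB×1, shb×1
SsHhbb×SsHhBb grid (8·8=64): SSHHBb=2 SSHHbb=2 SSHhBb=4 SSHhbb=4 SShhBb=2 SShhbb=2 SsHHBb=4 SsHHbb=4 SsHhBb=8 SsHhbb=8 SshhBb=4 Sshhbb=4 ssHHBb=2 ssHHbb=2 ssHhBb=4 ssHhbb=4 sshhBb=2 sshhbb=2
ss hh bb hits 2/64; gcd=2; 2÷2/64÷2 = 1/32

P(ss hh bb) = 1/32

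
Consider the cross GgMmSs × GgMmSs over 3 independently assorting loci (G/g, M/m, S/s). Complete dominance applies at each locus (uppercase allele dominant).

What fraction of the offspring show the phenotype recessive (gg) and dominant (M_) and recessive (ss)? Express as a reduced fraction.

GgMmSs gametes: GMS×1, GMs×1, GmS×1, Gms×1, gMS×1, gMs×1, gmS×1, gms×1
GgMmSs gametes: GMS×1, GMs×1, GmS×1, Gms×1, gMS×1, gMs×1, gmS×1, gms×1
GgMmSs×GgMmSs grid (8·8=64): GGMMSS=1 GGMMSs=2 GGMMss=1 GGMmSS=2 GGMmSs=4 GGMmss=2 GGmmSS=1 GGmmSs=2 GGmmss=1 GgMMSS=2 GgMMSs=4 GgMMss=2 GgMmSS=4 GgMmSs=8 GgMmss=4 GgmmSS=2 GgmmSs=4 Ggmmss=2 ggMMSS=1 ggMMSs=2 ggMMss=1 ggMmSS=2 ggMmSs=4 ggMmss=2 ggmmSS=1 ggmmSs=2 ggmmss=1
gg M_ ss hits 3/64; gcd=1; 3÷1/64÷1 = 3/64

P(gg M_ ss) = 3/64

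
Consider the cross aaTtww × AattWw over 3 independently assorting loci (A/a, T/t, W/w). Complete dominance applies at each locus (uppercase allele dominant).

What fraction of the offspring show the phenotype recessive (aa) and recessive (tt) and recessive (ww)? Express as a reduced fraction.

aaTtww gametes: aTw×4, atw×4
AattWw gametes: AtW×2, Atw×2, atW×2, atw×2
aaTtww×AattWw grid (8·8=64): AaTtWw=8 AaTtww=8 AattWw=8 Aattww=8 aaTtWw=8 aaTtww=8 aattWw=8 aattww=8
aa tt ww hits 8/64; gcd=8; 8÷8/64÷8 = 1/8

P(aa tt ww) = 1/8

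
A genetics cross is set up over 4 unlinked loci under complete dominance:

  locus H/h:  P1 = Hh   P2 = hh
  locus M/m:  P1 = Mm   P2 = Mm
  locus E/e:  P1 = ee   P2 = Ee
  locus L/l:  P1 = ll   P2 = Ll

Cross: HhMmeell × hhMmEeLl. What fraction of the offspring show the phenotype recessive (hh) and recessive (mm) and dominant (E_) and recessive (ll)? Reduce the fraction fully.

HhMmeell gametes: HMel×4, Hmel×4, hMel×4, hmel×4
hhMmEeLl gametes: hMEL×2, hMEl×2, hMeL×2, hMel×2, hmEL×2, hmEl×2, hmeL×2, hmel×2
HhMmeell×hhMmEeLl grid (16·16=256): HhMMEeLl=8 HhMMEell=8 HhMMeeLl=8 HhMMeell=8 HhMmEeLl=16 HhMmEell=16 HhMmeeLl=16 HhMmeell=16 HhmmEeLl=8 HhmmEell=8 HhmmeeLl=8 Hhmmeell=8 hhMMEeLl=8 hhMMEell=8 hhMMeeLl=8 hhMMeell=8 hhMmEeLl=16 hhMmEell=16 hhMmeeLl=16 hhMmeell=16 hhmmEeLl=8 hhmmEell=8 hhmmeeLl=8 hhmmeell=8
hh mm E_ ll hits 8/256; gcd=8; 8÷8/256÷8 = 1/32

P(hh mm E_ ll) = 1/32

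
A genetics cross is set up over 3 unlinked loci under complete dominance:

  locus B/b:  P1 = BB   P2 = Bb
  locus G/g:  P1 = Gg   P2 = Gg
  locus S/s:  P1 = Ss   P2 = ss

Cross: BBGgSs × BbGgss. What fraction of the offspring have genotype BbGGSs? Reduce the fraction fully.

P(BbGGSs) = 1/16

BBGgSs gametes: BGS×2, BGs×2, BgS×2, Bgs×2
BbGgss gametes: BGs×2, Bgs×2, bGs×2, bgs×2
BBGgSs×BbGgss grid (8·8=64): BBGGSs=4 BBGGss=4 BBGgSs=8 BBGgss=8 BBggSs=4 BBggss=4 BbGGSs=4 BbGGss=4 BbGgSs=8 BbGgss=8 BbggSs=4 Bbggss=4
BbGGSs hits 4/64; gcd=4; 4÷4/64÷4 = 1/16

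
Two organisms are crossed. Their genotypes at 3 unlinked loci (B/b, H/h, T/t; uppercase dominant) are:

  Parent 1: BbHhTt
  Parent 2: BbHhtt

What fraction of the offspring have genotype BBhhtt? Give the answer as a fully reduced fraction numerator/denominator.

P(BBhhtt) = 1/32

BbHhTt gametes: BHT×1, BHt×1, BhT×1, Bht×1, bHT×1, bHt×1, bhT×1, bht×1
BbHhtt gametes: BHt×2, Bht×2, bHt×2, bht×2
BbHhTt×BbHhtt grid (8·8=64): BBHHTt=2 BBHHtt=2 BBHhTt=4 BBHhtt=4 BBhhTt=2 BBhhtt=2 BbHHTt=4 BbHHtt=4 BbHhTt=8 BbHhtt=8 BbhhTt=4 Bbhhtt=4 bbHHTt=2 bbHHtt=2 bbHhTt=4 bbHhtt=4 bbhhTt=2 bbhhtt=2
BBhhtt hits 2/64; gcd=2; 2÷2/64÷2 = 1/32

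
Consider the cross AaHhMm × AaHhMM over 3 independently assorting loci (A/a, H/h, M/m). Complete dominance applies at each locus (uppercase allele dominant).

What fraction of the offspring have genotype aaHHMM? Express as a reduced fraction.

P(aaHHMM) = 1/32

AaHhMm gametes: AHM×1, AHm×1, AhM×1, Ahm×1, aHM×1, aHm×1, ahM×1, ahm×1
AaHhMM gametes: AHM×2, AhM×2, aHM×2, ahM×2
AaHhMm×AaHhMM grid (8·8=64): AAHHMM=2 AAHHMm=2 AAHhMM=4 AAHhMm=4 AAhhMM=2 AAhhMm=2 AaHHMM=4 AaHHMm=4 AaHhMM=8 AaHhMm=8 AahhMM=4 AahhMm=4 aaHHMM=2 aaHHMm=2 aaHhMM=4 aaHhMm=4 aahhMM=2 aahhMm=2
aaHHMM hits 2/64; gcd=2; 2÷2/64÷2 = 1/32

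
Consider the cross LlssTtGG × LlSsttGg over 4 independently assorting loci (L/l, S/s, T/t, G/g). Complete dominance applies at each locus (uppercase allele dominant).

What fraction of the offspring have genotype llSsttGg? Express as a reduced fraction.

LlssTtGG gametes: LsTG×4, LstG×4, lsTG×4, lstG×4
LlSsttGg gametes: LStG×2, LStg×2, LstG×2, Lstg×2, lStG×2, lStg×2, lstG×2, lstg×2
LlssTtGG×LlSsttGg grid (16·16=256): LLSsTtGG=8 LLSsTtGg=8 LLSsttGG=8 LLSsttGg=8 LLssTtGG=8 LLssTtGg=8 LLssttGG=8 LLssttGg=8 LlSsTtGG=16 LlSsTtGg=16 LlSsttGG=16 LlSsttGg=16 LlssTtGG=16 LlssTtGg=16 LlssttGG=16 LlssttGg=16 llSsTtGG=8 llSsTtGg=8 llSsttGG=8 llSsttGg=8 llssTtGG=8 llssTtGg=8 llssttGG=8 llssttGg=8
llSsttGg hits 8/256; gcd=8; 8÷8/256÷8 = 1/32

P(llSsttGg) = 1/32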